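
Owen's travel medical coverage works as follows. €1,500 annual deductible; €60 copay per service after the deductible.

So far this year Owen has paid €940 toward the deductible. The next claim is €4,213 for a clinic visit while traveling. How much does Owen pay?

€940 of the €1,500 deductible is already met, leaving €560.
After the €560 deductible portion, €4,213 − €560 = €3,653 is subject to the copay.
Copay on this service: €60.
So the traveler owes €560 + €60 = €620.

€620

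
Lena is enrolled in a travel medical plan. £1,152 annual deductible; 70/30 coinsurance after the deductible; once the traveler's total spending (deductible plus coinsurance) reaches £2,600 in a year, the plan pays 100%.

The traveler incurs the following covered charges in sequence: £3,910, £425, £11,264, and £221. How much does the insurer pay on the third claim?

£10,770.90

Bill 1, £3,910: deductible takes £1,152, £2,758 remains; coinsurance £2,758 × 30% = £827.40. Cost to traveler: £1,979.40. OOP to date £1,979.40. Insurer: £3,910 − £1,979.40 = £1,930.60.
Bill 2, £425: deductible met; 30% of £425 = £127.50. Cost to traveler: £127.50. OOP to date £2,106.90. Plan pays £425 − £127.50 = £297.50.
Bill 3, £11,264: deductible met; 30% of £11,264 = £3,379.20. OOP would hit £5,486.10 > £2,600, so the cap limits the traveler to £2,600 − £2,106.90 = £493.10. Insurer: £11,264 − £493.10 = £10,770.90.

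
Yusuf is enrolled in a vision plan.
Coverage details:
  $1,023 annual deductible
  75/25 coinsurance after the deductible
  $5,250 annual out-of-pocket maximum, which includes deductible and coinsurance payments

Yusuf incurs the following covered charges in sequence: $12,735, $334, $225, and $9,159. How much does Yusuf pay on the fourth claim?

Bill 1, $12,735: deductible takes $1,023, $11,712 remains; coinsurance $11,712 × 25% = $2,928. Member pays $3,951; OOP now $3,951.
Bill 2, $334: 25% coinsurance on $334 = $83.50. Member owes $83.50 (running OOP $4,034.50).
Bill 3, $225: 25% coinsurance on $225 = $56.25. Cost to member: $56.25. OOP to date $4,090.75.
Bill 4, $9,159: deductible already satisfied, so member's share is 25% × $9,159 = $2,289.75. Adding that to $4,090.75 gives $6,380.50, past the $5,250 cap; member pays only $5,250 − $4,090.75 = $1,159.25.

$1,159.25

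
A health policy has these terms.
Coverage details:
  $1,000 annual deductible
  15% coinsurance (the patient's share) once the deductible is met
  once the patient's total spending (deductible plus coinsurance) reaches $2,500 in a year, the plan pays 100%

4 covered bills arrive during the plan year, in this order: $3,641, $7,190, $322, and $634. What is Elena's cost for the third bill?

$25.35

Claim 1 — $3,641: deductible takes $1,000, $2,641 remains; 15% of $2,641 = $396.15. Cost to patient: $1,396.15. OOP to date $1,396.15.
Claim 2 — $7,190: 15% coinsurance on $7,190 = $1,078.50. Cost to patient: $1,078.50. OOP to date $2,474.65.
Claim 3 — $322: deductible already satisfied, so patient's share is 15% × $322 = $48.30. That would push OOP to $2,522.95, over the $2,500 cap, so patient pays $2,500 − $2,474.65 = $25.35.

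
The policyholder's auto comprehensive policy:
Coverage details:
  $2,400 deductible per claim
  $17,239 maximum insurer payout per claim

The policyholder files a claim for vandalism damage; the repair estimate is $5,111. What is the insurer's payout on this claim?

$2,711

Subtract the deductible: $5,111 − $2,400 = $2,711.
That's under the $17,239 cap, so the insurer reimburses the full $2,711.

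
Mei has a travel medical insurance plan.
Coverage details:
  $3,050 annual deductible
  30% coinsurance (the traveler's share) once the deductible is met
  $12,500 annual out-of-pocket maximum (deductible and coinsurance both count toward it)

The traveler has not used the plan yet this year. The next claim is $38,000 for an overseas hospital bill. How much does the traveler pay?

Nothing has been paid toward the $3,050 deductible, so the first $3,050 of this charge is applied there.
After the $3,050 deductible portion, $38,000 − $3,050 = $34,950 is subject to coinsurance.
Traveler's 30% share of $34,950 is $10,485.
So the traveler owes $3,050 + $10,485 = $13,535 before any cap.
Adding $13,535 to the $0 already spent would give $13,535, which exceeds the $12,500 cap; the traveler pays just $12,500 − $0 = $12,500.

$12,500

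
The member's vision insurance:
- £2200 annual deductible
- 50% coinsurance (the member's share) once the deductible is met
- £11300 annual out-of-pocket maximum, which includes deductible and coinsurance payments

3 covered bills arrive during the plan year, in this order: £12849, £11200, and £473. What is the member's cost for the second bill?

£3775.50

Claim 1 — £12849: £2200 finishes the deductible; £10649 goes to coinsurance; member's 50% is £5324.50. Member owes £7524.50 (running OOP £7524.50).
Claim 2 — £11200: 50% coinsurance on £11200 = £5600. OOP would hit £13124.50 > £11300, so the cap limits the member to £11300 − £7524.50 = £3775.50.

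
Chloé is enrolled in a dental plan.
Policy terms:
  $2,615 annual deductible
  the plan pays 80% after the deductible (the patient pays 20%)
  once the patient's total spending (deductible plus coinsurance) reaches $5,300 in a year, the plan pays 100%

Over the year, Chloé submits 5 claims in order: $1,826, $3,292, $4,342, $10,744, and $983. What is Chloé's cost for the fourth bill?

$1,316

Claim 1 ($1,826): all of it applies to the deductible. Cost to patient: $1,826. OOP to date $1,826.
Claim 2 ($3,292): deductible takes $789, $2,503 remains; coinsurance $2,503 × 20% = $500.60. Patient pays $1,289.60; OOP now $3,115.60.
Claim 3 ($4,342): deductible met; 20% of $4,342 = $868.40. Patient owes $868.40 (running OOP $3,984).
Claim 4 ($10,744): deductible met; 20% of $10,744 = $2,148.80. Adding that to $3,984 gives $6,132.80, past the $5,300 cap; patient pays only $5,300 − $3,984 = $1,316.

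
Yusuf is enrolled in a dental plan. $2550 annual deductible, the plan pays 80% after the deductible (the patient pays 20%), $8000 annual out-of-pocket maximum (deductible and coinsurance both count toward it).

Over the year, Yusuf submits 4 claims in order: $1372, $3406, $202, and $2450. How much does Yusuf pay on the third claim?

Claim 1 — $1372: entire amount goes to the deductible. Patient owes $1372 (running OOP $1372).
Claim 2 — $3406: $1178 to deductible, leaving $2228; coinsurance $2228 × 20% = $445.60. Cost to patient: $1623.60. OOP to date $2995.60.
Claim 3 — $202: deductible met; 20% of $202 = $40.40. Patient pays $40.40; OOP now $3036.

$40.40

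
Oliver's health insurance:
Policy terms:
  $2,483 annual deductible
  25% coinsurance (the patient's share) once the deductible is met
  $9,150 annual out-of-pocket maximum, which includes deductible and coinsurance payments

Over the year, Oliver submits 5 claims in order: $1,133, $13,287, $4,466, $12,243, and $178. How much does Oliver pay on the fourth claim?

$2,566.25

#1 ($1,133): fully absorbed by the deductible. Patient owes $1,133 (running OOP $1,133).
#2 ($13,287): $1,350 finishes the deductible; $11,937 goes to coinsurance; 25% of $11,937 = $2,984.25. Patient pays $4,334.25; OOP now $5,467.25.
#3 ($4,466): 25% coinsurance on $4,466 = $1,116.50. Cost to patient: $1,116.50. OOP to date $6,583.75.
#4 ($12,243): deductible met; 25% of $12,243 = $3,060.75. That would push OOP to $9,644.50, over the $9,150 cap, so patient pays $9,150 − $6,583.75 = $2,566.25.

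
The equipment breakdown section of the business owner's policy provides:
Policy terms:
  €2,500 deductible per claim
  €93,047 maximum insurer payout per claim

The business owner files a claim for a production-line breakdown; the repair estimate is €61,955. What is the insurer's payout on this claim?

Subtract the deductible: €61,955 − €2,500 = €59,455.
€59,455 is within the €93,047 limit, so the insurer pays €59,455.

€59,455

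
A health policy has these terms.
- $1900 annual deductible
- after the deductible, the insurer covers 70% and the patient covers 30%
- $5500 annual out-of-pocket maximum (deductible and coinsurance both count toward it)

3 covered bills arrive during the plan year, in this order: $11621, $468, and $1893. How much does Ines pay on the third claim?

$543.30

Bill 1, $11621: $1900 to deductible, leaving $9721; coinsurance $9721 × 30% = $2916.30. Patient pays $4816.30; OOP now $4816.30.
Bill 2, $468: deductible already satisfied, so patient's share is 30% × $468 = $140.40. Patient owes $140.40 (running OOP $4956.70).
Bill 3, $1893: deductible already satisfied, so patient's share is 30% × $1893 = $567.90. That would push OOP to $5524.60, over the $5500 cap, so patient pays $5500 − $4956.70 = $543.30.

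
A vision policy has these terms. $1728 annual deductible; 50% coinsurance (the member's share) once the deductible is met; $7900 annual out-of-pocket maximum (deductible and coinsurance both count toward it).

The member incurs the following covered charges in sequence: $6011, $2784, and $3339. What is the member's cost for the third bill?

$1669.50

#1 ($6011): $1728 to deductible, leaving $4283; coinsurance $4283 × 50% = $2141.50. Member owes $3869.50 (running OOP $3869.50).
#2 ($2784): 50% coinsurance on $2784 = $1392. Member owes $1392 (running OOP $5261.50).
#3 ($3339): 50% coinsurance on $3339 = $1669.50. Cost to member: $1669.50. OOP to date $6931.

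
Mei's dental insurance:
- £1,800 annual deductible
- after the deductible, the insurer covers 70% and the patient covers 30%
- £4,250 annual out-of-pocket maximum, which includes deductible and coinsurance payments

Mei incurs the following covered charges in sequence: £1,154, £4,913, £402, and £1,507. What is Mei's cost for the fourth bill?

Bill 1, £1,154: fully absorbed by the deductible. Cost to patient: £1,154. OOP to date £1,154.
Bill 2, £4,913: deductible takes £646, £4,267 remains; coinsurance £4,267 × 30% = £1,280.10. Cost to patient: £1,926.10. OOP to date £3,080.10.
Bill 3, £402: deductible already satisfied, so patient's share is 30% × £402 = £120.60. Cost to patient: £120.60. OOP to date £3,200.70.
Bill 4, £1,507: 30% coinsurance on £1,507 = £452.10. Patient pays £452.10; OOP now £3,652.80.

£452.10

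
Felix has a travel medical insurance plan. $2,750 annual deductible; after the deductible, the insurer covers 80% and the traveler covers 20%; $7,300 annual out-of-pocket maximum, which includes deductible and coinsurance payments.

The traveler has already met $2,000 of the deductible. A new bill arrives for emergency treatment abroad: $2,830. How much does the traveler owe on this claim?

$1,166

Remaining deductible: $2,750 − $2,000 = $750.
That leaves $2,830 − $750 = $2,080 for coinsurance.
Coinsurance: $2,080 × 20% = $416.
Traveler responsibility before any cap: $750 + $416 = $1,166.
Total out-of-pocket so far would be $2,000 + $1,166 = $3,166, below the $7,300 cap — no reduction.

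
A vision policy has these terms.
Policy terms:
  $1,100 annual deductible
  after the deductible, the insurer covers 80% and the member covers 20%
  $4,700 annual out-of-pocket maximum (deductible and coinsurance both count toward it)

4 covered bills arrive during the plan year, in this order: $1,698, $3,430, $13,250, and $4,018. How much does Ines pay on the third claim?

$2,650

#1 ($1,698): $1,100 finishes the deductible; $598 goes to coinsurance; 20% of $598 = $119.60. Member pays $1,219.60; OOP now $1,219.60.
#2 ($3,430): 20% coinsurance on $3,430 = $686. Member owes $686 (running OOP $1,905.60).
#3 ($13,250): 20% coinsurance on $13,250 = $2,650. Member owes $2,650 (running OOP $4,555.60).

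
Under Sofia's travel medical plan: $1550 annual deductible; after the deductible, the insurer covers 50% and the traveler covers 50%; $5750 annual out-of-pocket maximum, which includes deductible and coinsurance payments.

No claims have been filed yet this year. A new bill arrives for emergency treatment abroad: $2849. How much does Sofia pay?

Nothing has been paid toward the $1550 deductible, so the first $1550 of this charge is applied there.
The remaining $1299 (= $2849 − $1550) moves to coinsurance.
Traveler's 50% share of $1299 is $649.50.
Traveler responsibility before any cap: $1550 + $649.50 = $2199.50.
Year-to-date out-of-pocket becomes $0 + $2199.50 = $2199.50, still under the $5750 maximum, so no cap applies.

$2199.50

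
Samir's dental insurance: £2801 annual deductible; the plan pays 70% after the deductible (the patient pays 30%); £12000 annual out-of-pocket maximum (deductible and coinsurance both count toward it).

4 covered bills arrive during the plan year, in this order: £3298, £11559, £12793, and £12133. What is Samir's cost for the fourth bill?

#1 (£3298): £2801 to deductible, leaving £497; 30% of £497 = £149.10. Patient pays £2950.10; OOP now £2950.10.
#2 (£11559): deductible already satisfied, so patient's share is 30% × £11559 = £3467.70. Patient pays £3467.70; OOP now £6417.80.
#3 (£12793): 30% coinsurance on £12793 = £3837.90. Cost to patient: £3837.90. OOP to date £10255.70.
#4 (£12133): deductible met; 30% of £12133 = £3639.90. OOP would hit £13895.60 > £12000, so the cap limits the patient to £12000 − £10255.70 = £1744.30.

£1744.30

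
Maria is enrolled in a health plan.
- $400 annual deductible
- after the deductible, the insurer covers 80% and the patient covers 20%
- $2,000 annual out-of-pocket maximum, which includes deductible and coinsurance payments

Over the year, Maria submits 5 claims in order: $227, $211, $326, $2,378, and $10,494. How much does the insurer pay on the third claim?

$260.80

#1 ($227): entire amount goes to the deductible. Patient owes $227 (running OOP $227). Insurer: $227 − $227 = $0.
#2 ($211): deductible takes $173, $38 remains; coinsurance $38 × 20% = $7.60. Patient pays $180.60; OOP now $407.60. Insurer: $211 − $180.60 = $30.40.
#3 ($326): deductible met; 20% of $326 = $65.20. Patient pays $65.20; OOP now $472.80. Plan pays $326 − $65.20 = $260.80.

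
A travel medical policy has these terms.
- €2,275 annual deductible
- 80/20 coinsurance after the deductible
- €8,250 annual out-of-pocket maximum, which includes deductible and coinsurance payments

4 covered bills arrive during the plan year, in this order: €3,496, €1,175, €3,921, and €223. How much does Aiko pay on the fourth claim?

€44.60

Claim 1 (€3,496): €2,275 to deductible, leaving €1,221; 20% of €1,221 = €244.20. Traveler owes €2,519.20 (running OOP €2,519.20).
Claim 2 (€1,175): deductible met; 20% of €1,175 = €235. Traveler pays €235; OOP now €2,754.20.
Claim 3 (€3,921): deductible met; 20% of €3,921 = €784.20. Cost to traveler: €784.20. OOP to date €3,538.40.
Claim 4 (€223): deductible met; 20% of €223 = €44.60. Traveler pays €44.60; OOP now €3,583.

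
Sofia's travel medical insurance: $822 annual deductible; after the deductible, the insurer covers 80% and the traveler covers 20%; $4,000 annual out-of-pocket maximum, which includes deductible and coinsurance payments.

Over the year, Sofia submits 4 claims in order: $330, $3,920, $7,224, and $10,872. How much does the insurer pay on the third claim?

$5,779.20

Claim 1 — $330: fully absorbed by the deductible. Cost to traveler: $330. OOP to date $330. Insurer: $330 − $330 = $0.
Claim 2 — $3,920: deductible takes $492, $3,428 remains; coinsurance $3,428 × 20% = $685.60. Cost to traveler: $1,177.60. OOP to date $1,507.60. Insurer: $3,920 − $1,177.60 = $2,742.40.
Claim 3 — $7,224: deductible already satisfied, so traveler's share is 20% × $7,224 = $1,444.80. Traveler pays $1,444.80; OOP now $2,952.40. Insurer: $7,224 − $1,444.80 = $5,779.20.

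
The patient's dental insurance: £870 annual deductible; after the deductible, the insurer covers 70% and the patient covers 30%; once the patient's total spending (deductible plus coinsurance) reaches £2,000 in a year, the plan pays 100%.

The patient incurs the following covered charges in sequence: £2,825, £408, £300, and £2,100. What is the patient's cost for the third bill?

£90

Claim 1 — £2,825: £870 finishes the deductible; £1,955 goes to coinsurance; 30% of £1,955 = £586.50. Patient pays £1,456.50; OOP now £1,456.50.
Claim 2 — £408: 30% coinsurance on £408 = £122.40. Cost to patient: £122.40. OOP to date £1,578.90.
Claim 3 — £300: deductible already satisfied, so patient's share is 30% × £300 = £90. Patient pays £90; OOP now £1,668.90.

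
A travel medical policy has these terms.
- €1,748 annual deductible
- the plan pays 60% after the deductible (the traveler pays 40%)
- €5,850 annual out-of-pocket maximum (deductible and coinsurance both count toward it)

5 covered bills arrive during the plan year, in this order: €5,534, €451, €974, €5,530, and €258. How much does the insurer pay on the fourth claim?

Claim 1 — €5,534: €1,748 to deductible, leaving €3,786; coinsurance €3,786 × 40% = €1,514.40. Traveler owes €3,262.40 (running OOP €3,262.40). Plan pays €5,534 − €3,262.40 = €2,271.60.
Claim 2 — €451: deductible already satisfied, so traveler's share is 40% × €451 = €180.40. Traveler owes €180.40 (running OOP €3,442.80). Plan pays €451 − €180.40 = €270.60.
Claim 3 — €974: deductible already satisfied, so traveler's share is 40% × €974 = €389.60. Traveler owes €389.60 (running OOP €3,832.40). Insurer: €974 − €389.60 = €584.40.
Claim 4 — €5,530: deductible met; 40% of €5,530 = €2,212. That would push OOP to €6,044.40, over the €5,850 cap, so traveler pays €5,850 − €3,832.40 = €2,017.60. Insurer: €5,530 − €2,017.60 = €3,512.40.

€3,512.40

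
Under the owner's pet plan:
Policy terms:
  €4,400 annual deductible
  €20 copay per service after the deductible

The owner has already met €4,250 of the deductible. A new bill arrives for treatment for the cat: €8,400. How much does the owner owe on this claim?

€4,250 of the €4,400 deductible is already met, leaving €150.
After the €150 deductible portion, €8,400 − €150 = €8,250 is subject to the copay.
Copay on this service: €20.
So the owner owes €150 + €20 = €170.

€170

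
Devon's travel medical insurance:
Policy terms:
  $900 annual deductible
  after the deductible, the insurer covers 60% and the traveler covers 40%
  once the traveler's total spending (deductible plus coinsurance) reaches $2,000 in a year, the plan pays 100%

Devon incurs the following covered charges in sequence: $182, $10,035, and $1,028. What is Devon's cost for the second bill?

Claim 1 — $182: fully absorbed by the deductible. Traveler owes $182 (running OOP $182).
Claim 2 — $10,035: deductible takes $718, $9,317 remains; traveler's 40% is $3,726.80. Together that's $718 + $3,726.80 = $4,444.80. OOP would hit $4,626.80 > $2,000, so the cap limits the traveler to $2,000 − $182 = $1,818.

$1,818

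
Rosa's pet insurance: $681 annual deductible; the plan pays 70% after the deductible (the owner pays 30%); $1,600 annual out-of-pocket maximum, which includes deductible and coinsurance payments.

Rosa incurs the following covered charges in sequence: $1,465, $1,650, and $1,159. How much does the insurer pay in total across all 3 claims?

Claim 1 ($1,465): $681 finishes the deductible; $784 goes to coinsurance; coinsurance $784 × 30% = $235.20. Owner owes $916.20 (running OOP $916.20). Plan pays $1,465 − $916.20 = $548.80.
Claim 2 ($1,650): deductible already satisfied, so owner's share is 30% × $1,650 = $495. Owner owes $495 (running OOP $1,411.20). Plan pays $1,650 − $495 = $1,155.
Claim 3 ($1,159): deductible already satisfied, so owner's share is 30% × $1,159 = $347.70. OOP would hit $1,758.90 > $1,600, so the cap limits the owner to $1,600 − $1,411.20 = $188.80. Insurer: $1,159 − $188.80 = $970.20.
Insurer total = bills − owner's total = $4,274 − $1,600 = $2,674.

$2,674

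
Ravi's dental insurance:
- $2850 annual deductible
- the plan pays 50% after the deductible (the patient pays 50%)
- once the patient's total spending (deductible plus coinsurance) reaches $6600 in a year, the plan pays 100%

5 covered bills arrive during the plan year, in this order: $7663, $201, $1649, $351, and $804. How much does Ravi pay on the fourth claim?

$175.50

Claim 1 ($7663): $2850 to deductible, leaving $4813; coinsurance $4813 × 50% = $2406.50. Patient owes $5256.50 (running OOP $5256.50).
Claim 2 ($201): 50% coinsurance on $201 = $100.50. Cost to patient: $100.50. OOP to date $5357.
Claim 3 ($1649): deductible already satisfied, so patient's share is 50% × $1649 = $824.50. Patient owes $824.50 (running OOP $6181.50).
Claim 4 ($351): 50% coinsurance on $351 = $175.50. Patient pays $175.50; OOP now $6357.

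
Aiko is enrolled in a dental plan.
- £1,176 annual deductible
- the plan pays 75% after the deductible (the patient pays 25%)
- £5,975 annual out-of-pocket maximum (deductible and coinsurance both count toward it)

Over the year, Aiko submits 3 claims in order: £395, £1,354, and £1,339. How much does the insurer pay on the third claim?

£1,004.25

Claim 1 — £395: all of it applies to the deductible. Cost to patient: £395. OOP to date £395. Plan pays £395 − £395 = £0.
Claim 2 — £1,354: £781 finishes the deductible; £573 goes to coinsurance; coinsurance £573 × 25% = £143.25. Patient pays £924.25; OOP now £1,319.25. Plan pays £1,354 − £924.25 = £429.75.
Claim 3 — £1,339: 25% coinsurance on £1,339 = £334.75. Patient owes £334.75 (running OOP £1,654). Plan pays £1,339 − £334.75 = £1,004.25.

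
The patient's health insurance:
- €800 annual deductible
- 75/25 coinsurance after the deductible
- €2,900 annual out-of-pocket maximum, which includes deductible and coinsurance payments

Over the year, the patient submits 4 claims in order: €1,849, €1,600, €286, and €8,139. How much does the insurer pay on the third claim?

€214.50

#1 (€1,849): €800 finishes the deductible; €1,049 goes to coinsurance; patient's 25% is €262.25. Patient pays €1,062.25; OOP now €1,062.25. Plan pays €1,849 − €1,062.25 = €786.75.
#2 (€1,600): 25% coinsurance on €1,600 = €400. Patient owes €400 (running OOP €1,462.25). Plan pays €1,600 − €400 = €1,200.
#3 (€286): deductible already satisfied, so patient's share is 25% × €286 = €71.50. Patient owes €71.50 (running OOP €1,533.75). Insurer: €286 − €71.50 = €214.50.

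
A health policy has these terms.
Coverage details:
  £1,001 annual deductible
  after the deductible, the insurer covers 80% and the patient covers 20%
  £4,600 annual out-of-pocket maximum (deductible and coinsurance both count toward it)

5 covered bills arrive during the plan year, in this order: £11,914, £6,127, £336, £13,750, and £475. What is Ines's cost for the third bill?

#1 (£11,914): £1,001 finishes the deductible; £10,913 goes to coinsurance; coinsurance £10,913 × 20% = £2,182.60. Patient owes £3,183.60 (running OOP £3,183.60).
#2 (£6,127): 20% coinsurance on £6,127 = £1,225.40. Patient owes £1,225.40 (running OOP £4,409).
#3 (£336): deductible met; 20% of £336 = £67.20. Patient owes £67.20 (running OOP £4,476.20).

£67.20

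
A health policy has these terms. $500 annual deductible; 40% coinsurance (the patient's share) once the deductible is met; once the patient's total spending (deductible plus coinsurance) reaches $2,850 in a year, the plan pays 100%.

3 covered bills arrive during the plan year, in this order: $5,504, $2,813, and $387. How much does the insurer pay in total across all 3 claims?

$5,854

Claim 1 ($5,504): $500 to deductible, leaving $5,004; 40% of $5,004 = $2,001.60. Patient owes $2,501.60 (running OOP $2,501.60). Plan pays $5,504 − $2,501.60 = $3,002.40.
Claim 2 ($2,813): deductible met; 40% of $2,813 = $1,125.20. That would push OOP to $3,626.80, over the $2,850 cap, so patient pays $2,850 − $2,501.60 = $348.40. Plan pays $2,813 − $348.40 = $2,464.60.
Claim 3 ($387): 40% coinsurance on $387 = $154.80. That would push OOP to $3,004.80, over the $2,850 cap, so patient pays $2,850 − $2,850 = $0. Plan pays $387 − $0 = $387.
Insurer total = bills − patient's total = $8,704 − $2,850 = $5,854.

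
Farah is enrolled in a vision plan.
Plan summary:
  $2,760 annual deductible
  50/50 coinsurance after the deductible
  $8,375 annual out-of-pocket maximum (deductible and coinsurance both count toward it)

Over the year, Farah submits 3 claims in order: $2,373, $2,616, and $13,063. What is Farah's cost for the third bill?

#1 ($2,373): entire amount goes to the deductible. Member pays $2,373; OOP now $2,373.
#2 ($2,616): $387 finishes the deductible; $2,229 goes to coinsurance; 50% of $2,229 = $1,114.50. Member pays $1,501.50; OOP now $3,874.50.
#3 ($13,063): 50% coinsurance on $13,063 = $6,531.50. OOP would hit $10,406 > $8,375, so the cap limits the member to $8,375 − $3,874.50 = $4,500.50.

$4,500.50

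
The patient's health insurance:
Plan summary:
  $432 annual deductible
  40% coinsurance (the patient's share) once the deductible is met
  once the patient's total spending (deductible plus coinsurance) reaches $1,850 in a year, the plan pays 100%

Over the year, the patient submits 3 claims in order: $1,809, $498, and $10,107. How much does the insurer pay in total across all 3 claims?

$10,564

Claim 1 — $1,809: $432 finishes the deductible; $1,377 goes to coinsurance; 40% of $1,377 = $550.80. Patient owes $982.80 (running OOP $982.80). Plan pays $1,809 − $982.80 = $826.20.
Claim 2 — $498: deductible already satisfied, so patient's share is 40% × $498 = $199.20. Patient owes $199.20 (running OOP $1,182). Plan pays $498 − $199.20 = $298.80.
Claim 3 — $10,107: deductible already satisfied, so patient's share is 40% × $10,107 = $4,042.80. Adding that to $1,182 gives $5,224.80, past the $1,850 cap; patient pays only $1,850 − $1,182 = $668. Insurer: $10,107 − $668 = $9,439.
Insurer total: $826.20 + $298.80 + $9,439 = $10,564.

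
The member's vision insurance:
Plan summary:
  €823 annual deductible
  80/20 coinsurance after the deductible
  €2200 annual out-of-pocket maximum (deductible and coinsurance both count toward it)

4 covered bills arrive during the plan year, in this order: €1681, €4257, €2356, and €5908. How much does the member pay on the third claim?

Bill 1, €1681: deductible takes €823, €858 remains; coinsurance €858 × 20% = €171.60. Member pays €994.60; OOP now €994.60.
Bill 2, €4257: deductible met; 20% of €4257 = €851.40. Cost to member: €851.40. OOP to date €1846.
Bill 3, €2356: deductible met; 20% of €2356 = €471.20. Adding that to €1846 gives €2317.20, past the €2200 cap; member pays only €2200 − €1846 = €354.

€354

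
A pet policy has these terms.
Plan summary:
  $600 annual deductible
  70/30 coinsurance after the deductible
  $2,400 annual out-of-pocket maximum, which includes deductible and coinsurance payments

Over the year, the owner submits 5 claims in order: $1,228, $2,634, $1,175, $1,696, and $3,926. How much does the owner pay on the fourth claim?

Bill 1, $1,228: deductible takes $600, $628 remains; 30% of $628 = $188.40. Cost to owner: $788.40. OOP to date $788.40.
Bill 2, $2,634: 30% coinsurance on $2,634 = $790.20. Owner pays $790.20; OOP now $1,578.60.
Bill 3, $1,175: deductible met; 30% of $1,175 = $352.50. Owner pays $352.50; OOP now $1,931.10.
Bill 4, $1,696: 30% coinsurance on $1,696 = $508.80. OOP would hit $2,439.90 > $2,400, so the cap limits the owner to $2,400 − $1,931.10 = $468.90.

$468.90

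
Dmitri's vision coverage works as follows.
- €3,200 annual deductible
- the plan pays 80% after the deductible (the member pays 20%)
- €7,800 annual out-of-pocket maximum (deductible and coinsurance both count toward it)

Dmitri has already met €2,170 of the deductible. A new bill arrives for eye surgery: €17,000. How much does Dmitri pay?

€4,224

Deductible still to meet: €3,200 − €2,170 = €1,030.
That leaves €17,000 − €1,030 = €15,970 for coinsurance.
Coinsurance: €15,970 × 20% = €3,194.
That puts the member's cost at €1,030 + €3,194 = €4,224 before any cap.
Year-to-date out-of-pocket becomes €2,170 + €4,224 = €6,394, still under the €7,800 maximum, so no cap applies.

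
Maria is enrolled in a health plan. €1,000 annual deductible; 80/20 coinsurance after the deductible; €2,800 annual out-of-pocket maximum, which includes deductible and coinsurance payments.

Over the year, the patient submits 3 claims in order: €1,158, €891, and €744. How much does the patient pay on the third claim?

Claim 1 (€1,158): €1,000 finishes the deductible; €158 goes to coinsurance; 20% of €158 = €31.60. Cost to patient: €1,031.60. OOP to date €1,031.60.
Claim 2 (€891): deductible already satisfied, so patient's share is 20% × €891 = €178.20. Patient owes €178.20 (running OOP €1,209.80).
Claim 3 (€744): deductible already satisfied, so patient's share is 20% × €744 = €148.80. Cost to patient: €148.80. OOP to date €1,358.60.

€148.80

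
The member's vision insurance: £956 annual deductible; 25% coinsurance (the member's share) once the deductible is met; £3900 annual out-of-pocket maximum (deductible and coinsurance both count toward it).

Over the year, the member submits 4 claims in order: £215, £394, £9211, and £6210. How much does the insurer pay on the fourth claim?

Claim 1 — £215: all of it applies to the deductible. Member pays £215; OOP now £215. Plan pays £215 − £215 = £0.
Claim 2 — £394: fully absorbed by the deductible. Member pays £394; OOP now £609. Plan pays £394 − £394 = £0.
Claim 3 — £9211: £347 to deductible, leaving £8864; member's 25% is £2216. Member pays £2563; OOP now £3172. Insurer: £9211 − £2563 = £6648.
Claim 4 — £6210: 25% coinsurance on £6210 = £1552.50. Adding that to £3172 gives £4724.50, past the £3900 cap; member pays only £3900 − £3172 = £728. Insurer: £6210 − £728 = £5482.

£5482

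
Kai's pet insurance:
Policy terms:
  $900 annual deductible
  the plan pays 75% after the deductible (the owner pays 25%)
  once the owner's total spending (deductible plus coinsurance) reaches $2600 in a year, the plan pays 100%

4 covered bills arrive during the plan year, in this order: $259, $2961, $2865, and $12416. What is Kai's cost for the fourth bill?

Bill 1, $259: entire amount goes to the deductible. Owner owes $259 (running OOP $259).
Bill 2, $2961: deductible takes $641, $2320 remains; coinsurance $2320 × 25% = $580. Cost to owner: $1221. OOP to date $1480.
Bill 3, $2865: deductible met; 25% of $2865 = $716.25. Cost to owner: $716.25. OOP to date $2196.25.
Bill 4, $12416: 25% coinsurance on $12416 = $3104. OOP would hit $5300.25 > $2600, so the cap limits the owner to $2600 − $2196.25 = $403.75.

$403.75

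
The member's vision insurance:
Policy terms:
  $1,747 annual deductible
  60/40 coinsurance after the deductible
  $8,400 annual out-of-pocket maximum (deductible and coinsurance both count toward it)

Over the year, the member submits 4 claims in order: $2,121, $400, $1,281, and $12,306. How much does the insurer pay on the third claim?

$768.60

Bill 1, $2,121: deductible takes $1,747, $374 remains; coinsurance $374 × 40% = $149.60. Member pays $1,896.60; OOP now $1,896.60. Insurer: $2,121 − $1,896.60 = $224.40.
Bill 2, $400: deductible already satisfied, so member's share is 40% × $400 = $160. Member pays $160; OOP now $2,056.60. Insurer: $400 − $160 = $240.
Bill 3, $1,281: 40% coinsurance on $1,281 = $512.40. Member pays $512.40; OOP now $2,569. Plan pays $1,281 − $512.40 = $768.60.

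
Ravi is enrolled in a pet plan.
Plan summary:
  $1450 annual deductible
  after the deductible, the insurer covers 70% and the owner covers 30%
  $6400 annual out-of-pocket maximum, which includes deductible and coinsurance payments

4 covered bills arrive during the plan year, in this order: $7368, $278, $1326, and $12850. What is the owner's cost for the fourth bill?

Claim 1 ($7368): $1450 finishes the deductible; $5918 goes to coinsurance; 30% of $5918 = $1775.40. Owner pays $3225.40; OOP now $3225.40.
Claim 2 ($278): deductible met; 30% of $278 = $83.40. Cost to owner: $83.40. OOP to date $3308.80.
Claim 3 ($1326): 30% coinsurance on $1326 = $397.80. Cost to owner: $397.80. OOP to date $3706.60.
Claim 4 ($12850): 30% coinsurance on $12850 = $3855. Adding that to $3706.60 gives $7561.60, past the $6400 cap; owner pays only $6400 − $3706.60 = $2693.40.

$2693.40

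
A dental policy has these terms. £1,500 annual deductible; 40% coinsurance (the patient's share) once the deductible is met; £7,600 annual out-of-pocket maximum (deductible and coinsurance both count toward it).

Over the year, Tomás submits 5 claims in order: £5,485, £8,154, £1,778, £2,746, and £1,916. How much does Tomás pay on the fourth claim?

Claim 1 (£5,485): £1,500 finishes the deductible; £3,985 goes to coinsurance; 40% of £3,985 = £1,594. Cost to patient: £3,094. OOP to date £3,094.
Claim 2 (£8,154): deductible already satisfied, so patient's share is 40% × £8,154 = £3,261.60. Cost to patient: £3,261.60. OOP to date £6,355.60.
Claim 3 (£1,778): deductible already satisfied, so patient's share is 40% × £1,778 = £711.20. Patient owes £711.20 (running OOP £7,066.80).
Claim 4 (£2,746): deductible met; 40% of £2,746 = £1,098.40. OOP would hit £8,165.20 > £7,600, so the cap limits the patient to £7,600 − £7,066.80 = £533.20.

£533.20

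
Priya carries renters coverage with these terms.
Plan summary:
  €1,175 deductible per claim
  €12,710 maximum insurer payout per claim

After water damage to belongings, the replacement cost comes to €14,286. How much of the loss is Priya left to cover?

Subtract the deductible: €14,286 − €1,175 = €13,111.
The €12,710 per-incident cap binds; insurer pays €12,710.
The tenant bears the rest of the original loss: €14,286 − €12,710 = €1,576.

€1,576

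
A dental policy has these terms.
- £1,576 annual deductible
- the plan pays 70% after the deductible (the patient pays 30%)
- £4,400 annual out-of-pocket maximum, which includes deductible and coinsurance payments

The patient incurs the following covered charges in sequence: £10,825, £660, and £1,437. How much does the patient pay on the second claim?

£49.30

Claim 1 (£10,825): £1,576 to deductible, leaving £9,249; coinsurance £9,249 × 30% = £2,774.70. Patient pays £4,350.70; OOP now £4,350.70.
Claim 2 (£660): deductible met; 30% of £660 = £198. Adding that to £4,350.70 gives £4,548.70, past the £4,400 cap; patient pays only £4,400 − £4,350.70 = £49.30.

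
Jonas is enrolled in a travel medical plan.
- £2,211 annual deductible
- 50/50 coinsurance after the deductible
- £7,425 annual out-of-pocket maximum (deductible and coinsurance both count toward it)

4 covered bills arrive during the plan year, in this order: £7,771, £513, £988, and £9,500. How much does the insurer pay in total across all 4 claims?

Claim 1 — £7,771: £2,211 finishes the deductible; £5,560 goes to coinsurance; coinsurance £5,560 × 50% = £2,780. Traveler pays £4,991; OOP now £4,991. Plan pays £7,771 − £4,991 = £2,780.
Claim 2 — £513: deductible met; 50% of £513 = £256.50. Traveler owes £256.50 (running OOP £5,247.50). Insurer: £513 − £256.50 = £256.50.
Claim 3 — £988: 50% coinsurance on £988 = £494. Traveler owes £494 (running OOP £5,741.50). Insurer: £988 − £494 = £494.
Claim 4 — £9,500: 50% coinsurance on £9,500 = £4,750. OOP would hit £10,491.50 > £7,425, so the cap limits the traveler to £7,425 − £5,741.50 = £1,683.50. Plan pays £9,500 − £1,683.50 = £7,816.50.
Insurer total: £2,780 + £256.50 + £494 + £7,816.50 = £11,347.

£11,347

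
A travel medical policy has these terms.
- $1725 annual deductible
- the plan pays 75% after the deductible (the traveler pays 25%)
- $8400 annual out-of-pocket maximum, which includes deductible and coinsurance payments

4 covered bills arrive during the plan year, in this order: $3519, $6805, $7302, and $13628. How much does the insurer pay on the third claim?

$5476.50

#1 ($3519): deductible takes $1725, $1794 remains; 25% of $1794 = $448.50. Traveler owes $2173.50 (running OOP $2173.50). Insurer: $3519 − $2173.50 = $1345.50.
#2 ($6805): deductible already satisfied, so traveler's share is 25% × $6805 = $1701.25. Traveler owes $1701.25 (running OOP $3874.75). Insurer: $6805 − $1701.25 = $5103.75.
#3 ($7302): deductible already satisfied, so traveler's share is 25% × $7302 = $1825.50. Traveler owes $1825.50 (running OOP $5700.25). Insurer: $7302 − $1825.50 = $5476.50.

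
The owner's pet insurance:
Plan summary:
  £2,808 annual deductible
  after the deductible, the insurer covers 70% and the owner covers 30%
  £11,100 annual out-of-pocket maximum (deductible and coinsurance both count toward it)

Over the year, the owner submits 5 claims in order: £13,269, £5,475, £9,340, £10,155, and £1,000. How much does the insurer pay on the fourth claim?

Bill 1, £13,269: £2,808 to deductible, leaving £10,461; 30% of £10,461 = £3,138.30. Owner pays £5,946.30; OOP now £5,946.30. Insurer: £13,269 − £5,946.30 = £7,322.70.
Bill 2, £5,475: deductible met; 30% of £5,475 = £1,642.50. Cost to owner: £1,642.50. OOP to date £7,588.80. Plan pays £5,475 − £1,642.50 = £3,832.50.
Bill 3, £9,340: 30% coinsurance on £9,340 = £2,802. Cost to owner: £2,802. OOP to date £10,390.80. Insurer: £9,340 − £2,802 = £6,538.
Bill 4, £10,155: deductible already satisfied, so owner's share is 30% × £10,155 = £3,046.50. That would push OOP to £13,437.30, over the £11,100 cap, so owner pays £11,100 − £10,390.80 = £709.20. Insurer: £10,155 − £709.20 = £9,445.80.

£9,445.80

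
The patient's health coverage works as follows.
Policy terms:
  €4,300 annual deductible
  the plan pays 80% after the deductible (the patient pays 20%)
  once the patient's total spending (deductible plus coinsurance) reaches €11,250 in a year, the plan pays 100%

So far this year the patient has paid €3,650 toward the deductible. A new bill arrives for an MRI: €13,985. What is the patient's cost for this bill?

€3,317

Deductible still to meet: €4,300 − €3,650 = €650.
That leaves €13,985 − €650 = €13,335 for coinsurance.
Patient's 20% share of €13,335 is €2,667.
Patient responsibility before any cap: €650 + €2,667 = €3,317.
Cumulative spending €3,650 + €3,317 = €6,967 stays under the €11,250 maximum.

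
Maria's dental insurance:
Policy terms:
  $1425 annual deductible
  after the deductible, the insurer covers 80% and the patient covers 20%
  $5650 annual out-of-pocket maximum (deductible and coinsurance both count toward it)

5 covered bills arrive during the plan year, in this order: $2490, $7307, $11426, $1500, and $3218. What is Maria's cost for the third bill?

$2285.20

#1 ($2490): $1425 finishes the deductible; $1065 goes to coinsurance; 20% of $1065 = $213. Patient owes $1638 (running OOP $1638).
#2 ($7307): deductible already satisfied, so patient's share is 20% × $7307 = $1461.40. Patient owes $1461.40 (running OOP $3099.40).
#3 ($11426): deductible already satisfied, so patient's share is 20% × $11426 = $2285.20. Cost to patient: $2285.20. OOP to date $5384.60.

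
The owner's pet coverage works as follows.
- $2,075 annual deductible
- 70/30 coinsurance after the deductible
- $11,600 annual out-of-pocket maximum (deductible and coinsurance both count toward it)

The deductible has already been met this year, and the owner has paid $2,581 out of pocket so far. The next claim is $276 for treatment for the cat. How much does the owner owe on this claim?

With the deductible met, the entire $276 is subject to coinsurance.
Owner's 30% share of $276 is $82.80.
Cumulative spending $2,581 + $82.80 = $2,663.80 stays under the $11,600 maximum.

$82.80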